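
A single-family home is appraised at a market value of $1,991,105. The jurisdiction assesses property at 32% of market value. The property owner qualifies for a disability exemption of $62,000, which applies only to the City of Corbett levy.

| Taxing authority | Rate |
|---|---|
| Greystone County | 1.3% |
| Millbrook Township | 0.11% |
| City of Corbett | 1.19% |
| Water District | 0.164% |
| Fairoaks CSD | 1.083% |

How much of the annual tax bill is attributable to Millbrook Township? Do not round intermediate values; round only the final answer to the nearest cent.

Assessed value = $1,991,105 × 0.32 = $637,153.6
Millbrook Township taxable value = $637,153.6 (exemption does not apply)
Millbrook Township levy = $637,153.6 × 0.0011 = $700.86896

$700.87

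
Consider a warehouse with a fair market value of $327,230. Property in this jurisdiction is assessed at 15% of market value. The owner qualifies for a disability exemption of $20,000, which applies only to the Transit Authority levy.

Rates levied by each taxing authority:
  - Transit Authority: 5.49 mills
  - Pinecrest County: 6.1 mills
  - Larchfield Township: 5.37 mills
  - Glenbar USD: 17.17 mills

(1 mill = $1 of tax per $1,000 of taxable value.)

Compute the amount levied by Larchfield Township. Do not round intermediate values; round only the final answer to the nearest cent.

Assessed value = $327,230 × 0.15 = $49,084.5
Larchfield Township taxable value = $49,084.5 (exemption does not apply)
Larchfield Township levy = $49,084.5 × 0.00537 = $263.583765

$263.58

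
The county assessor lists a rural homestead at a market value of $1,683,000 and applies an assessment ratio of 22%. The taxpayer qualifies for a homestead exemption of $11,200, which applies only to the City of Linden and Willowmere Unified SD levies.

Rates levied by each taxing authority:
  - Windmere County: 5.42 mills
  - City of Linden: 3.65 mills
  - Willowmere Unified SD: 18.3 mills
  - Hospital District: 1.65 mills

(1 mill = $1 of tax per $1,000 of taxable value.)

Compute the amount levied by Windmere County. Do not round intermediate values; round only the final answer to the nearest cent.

Assessed value = $1,683,000 × 0.22 = $370,260
Windmere County taxable value = $370,260 (exemption does not apply)
Windmere County levy = $370,260 × 0.00542 = $2,006.8092

$2,006.81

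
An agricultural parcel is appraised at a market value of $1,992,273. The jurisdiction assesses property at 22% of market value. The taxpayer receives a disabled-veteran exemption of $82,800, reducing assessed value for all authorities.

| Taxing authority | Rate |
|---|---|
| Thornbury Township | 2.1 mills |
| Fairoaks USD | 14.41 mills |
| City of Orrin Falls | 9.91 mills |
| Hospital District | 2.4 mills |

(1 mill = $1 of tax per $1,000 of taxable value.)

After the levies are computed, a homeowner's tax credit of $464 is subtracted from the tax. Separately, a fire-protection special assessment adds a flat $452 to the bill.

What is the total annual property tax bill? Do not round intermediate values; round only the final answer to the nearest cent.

Assessed value = $1,992,273 × 0.22 = $438,300.06
Taxable value = $438,300.06 − $82,800 = $355,500.06
Thornbury Township: $355,500.06 × 0.0021 = $746.550126
Fairoaks USD: $355,500.06 × 0.01441 = $5,122.7558646
City of Orrin Falls: $355,500.06 × 0.00991 = $3,523.0055946
Hospital District: $355,500.06 × 0.0024 = $853.200144
Levies subtotal = $10,245.5117292
After credit = $10,245.5117292 − $464 = $9,781.5117292
Total = $9,781.5117292 + $452 = $10,233.5117292

$10,233.51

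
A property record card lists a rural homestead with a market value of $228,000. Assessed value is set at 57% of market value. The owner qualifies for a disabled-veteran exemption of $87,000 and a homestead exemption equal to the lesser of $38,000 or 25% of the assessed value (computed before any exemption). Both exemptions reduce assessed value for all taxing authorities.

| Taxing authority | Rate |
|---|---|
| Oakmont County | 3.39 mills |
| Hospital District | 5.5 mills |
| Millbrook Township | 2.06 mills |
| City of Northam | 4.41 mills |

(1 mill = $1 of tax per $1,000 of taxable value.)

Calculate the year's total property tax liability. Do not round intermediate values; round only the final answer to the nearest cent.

$160.82

Assessed value = $228,000 × 0.57 = $129,960
Homestead exemption = min($38,000, 25% × $129,960) = min($38,000, $32,490) = $32,490 (percentage binds)
Taxable value = $129,960 − $87,000 − $32,490 = $10,470
Oakmont County: $10,470 × 0.00339 = $35.4933
Hospital District: $10,470 × 0.0055 = $57.585
Millbrook Township: $10,470 × 0.00206 = $21.5682
City of Northam: $10,470 × 0.00441 = $46.1727
Total = $160.8192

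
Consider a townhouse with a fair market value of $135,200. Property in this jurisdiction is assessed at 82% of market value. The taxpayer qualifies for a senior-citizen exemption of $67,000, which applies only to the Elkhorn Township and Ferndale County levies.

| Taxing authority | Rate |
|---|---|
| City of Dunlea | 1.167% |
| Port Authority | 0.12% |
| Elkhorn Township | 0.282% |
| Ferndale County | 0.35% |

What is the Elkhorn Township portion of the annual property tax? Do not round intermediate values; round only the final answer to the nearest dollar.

Assessed value = $135,200 × 0.82 = $110,864
Elkhorn Township taxable value = $110,864 − $67,000 = $43,864
Elkhorn Township levy = $43,864 × 0.00282 = $123.69648

$124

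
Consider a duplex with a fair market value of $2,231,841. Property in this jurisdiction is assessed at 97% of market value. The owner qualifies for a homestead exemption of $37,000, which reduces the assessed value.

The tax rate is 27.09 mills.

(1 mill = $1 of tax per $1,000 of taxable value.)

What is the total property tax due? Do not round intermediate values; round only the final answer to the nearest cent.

$57,644.43

Assessed value = $2,231,841 × 0.97 = $2,164,885.77
Taxable value = $2,164,885.77 − $37,000 = $2,127,885.77
Tax = $2,127,885.77 × 0.02709 = $57,644.4255093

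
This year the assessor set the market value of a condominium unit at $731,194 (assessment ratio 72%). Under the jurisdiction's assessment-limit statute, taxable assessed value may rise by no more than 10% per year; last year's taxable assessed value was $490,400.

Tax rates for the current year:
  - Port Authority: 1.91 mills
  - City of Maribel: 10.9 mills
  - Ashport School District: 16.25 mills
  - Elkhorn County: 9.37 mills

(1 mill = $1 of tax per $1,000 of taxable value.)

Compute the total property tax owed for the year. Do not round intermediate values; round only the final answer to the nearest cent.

Uncapped assessed value = $731,194 × 0.72 = $526,459.68
Cap limit = $490,400 × 1.1 = $539,440
Taxable assessed value = min($526,459.68, $539,440) = $526,459.68 (cap does not bind)
Port Authority: $526,459.68 × 0.00191 = $1,005.5379888
City of Maribel: $526,459.68 × 0.0109 = $5,738.410512
Ashport School District: $526,459.68 × 0.01625 = $8,554.9698
Elkhorn County: $526,459.68 × 0.00937 = $4,932.9272016
Total = $20,231.8455024

$20,231.85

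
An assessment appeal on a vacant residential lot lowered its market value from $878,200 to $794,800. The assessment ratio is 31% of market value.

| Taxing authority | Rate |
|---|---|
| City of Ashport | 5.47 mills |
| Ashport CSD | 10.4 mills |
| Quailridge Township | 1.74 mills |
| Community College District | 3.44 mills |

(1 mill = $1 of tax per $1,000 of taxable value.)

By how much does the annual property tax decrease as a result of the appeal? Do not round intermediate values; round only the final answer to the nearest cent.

$544.23

Old assessed value = $878,200 × 0.31 = $272,242
New assessed value = $794,800 × 0.31 = $246,388
Combined rate = 0.00547 + 0.0104 + 0.00174 + 0.00344 = 0.02105
Old tax = $272,242 × 0.02105 = $5,730.6941
New tax = $246,388 × 0.02105 = $5,186.4674
Reduction = $5,730.6941 − $5,186.4674 = $544.2267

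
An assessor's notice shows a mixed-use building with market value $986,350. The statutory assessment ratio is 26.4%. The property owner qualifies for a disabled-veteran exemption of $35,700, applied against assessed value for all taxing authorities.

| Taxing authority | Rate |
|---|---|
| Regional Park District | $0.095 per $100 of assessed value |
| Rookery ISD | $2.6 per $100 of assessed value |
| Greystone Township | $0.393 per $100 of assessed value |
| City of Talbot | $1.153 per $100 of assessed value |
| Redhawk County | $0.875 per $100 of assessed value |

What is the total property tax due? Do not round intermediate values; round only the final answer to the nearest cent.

$11,495.47

Assessed value = $986,350 × 0.264 = $260,396.4
Taxable value = $260,396.4 − $35,700 = $224,696.4
Regional Park District: $224,696.4 × 0.00095 = $213.46158
Rookery ISD: $224,696.4 × 0.026 = $5,842.1064
Greystone Township: $224,696.4 × 0.00393 = $883.056852
City of Talbot: $224,696.4 × 0.01153 = $2,590.749492
Redhawk County: $224,696.4 × 0.00875 = $1,966.0935
Total = $213.46158 + $5,842.1064 + $883.056852 + $2,590.749492 + $1,966.0935 = $11,495.467824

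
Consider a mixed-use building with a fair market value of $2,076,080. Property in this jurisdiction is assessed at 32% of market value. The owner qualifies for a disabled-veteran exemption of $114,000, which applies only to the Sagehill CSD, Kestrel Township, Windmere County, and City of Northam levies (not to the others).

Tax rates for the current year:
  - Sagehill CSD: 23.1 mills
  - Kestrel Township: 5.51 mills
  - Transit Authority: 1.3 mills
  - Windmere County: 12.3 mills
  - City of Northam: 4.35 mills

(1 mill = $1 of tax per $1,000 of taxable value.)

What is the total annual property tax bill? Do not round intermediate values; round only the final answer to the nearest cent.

Assessed value = $2,076,080 × 0.32 = $664,345.6
Sagehill CSD: ($664,345.6 − $114,000) × 0.0231 = $550,345.6 × 0.0231 = $12,712.98336
Kestrel Township: ($664,345.6 − $114,000) × 0.00551 = $550,345.6 × 0.00551 = $3,032.404256
Transit Authority: $664,345.6 × 0.0013 = $863.64928
Windmere County: ($664,345.6 − $114,000) × 0.0123 = $550,345.6 × 0.0123 = $6,769.25088
City of Northam: ($664,345.6 − $114,000) × 0.00435 = $550,345.6 × 0.00435 = $2,394.00336
Total = $25,772.291136

$25,772.29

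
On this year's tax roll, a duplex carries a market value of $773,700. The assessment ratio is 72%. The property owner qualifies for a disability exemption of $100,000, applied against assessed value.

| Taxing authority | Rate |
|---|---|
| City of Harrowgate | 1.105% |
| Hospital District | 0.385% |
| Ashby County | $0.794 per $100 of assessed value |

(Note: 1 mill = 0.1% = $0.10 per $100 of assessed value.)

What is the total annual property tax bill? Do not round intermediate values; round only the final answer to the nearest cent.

Assessed value = $773,700 × 0.72 = $557,064
Taxable value = $557,064 − $100,000 = $457,064
City of Harrowgate: $457,064 × 0.01105 = $5,050.5572
Hospital District: $457,064 × 0.00385 = $1,759.6964
Ashby County: $457,064 × 0.00794 = $3,629.08816
Total = $10,439.34176

$10,439.34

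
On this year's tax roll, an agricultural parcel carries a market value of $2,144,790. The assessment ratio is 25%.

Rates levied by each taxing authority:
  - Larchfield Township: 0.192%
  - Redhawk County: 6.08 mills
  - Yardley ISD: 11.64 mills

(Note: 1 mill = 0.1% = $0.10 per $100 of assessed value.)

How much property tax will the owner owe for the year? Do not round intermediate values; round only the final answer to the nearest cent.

$10,530.92

Assessed value = $2,144,790 × 0.25 = $536,197.5
Larchfield Township: $536,197.5 × 0.00192 = $1,029.4992
Redhawk County: $536,197.5 × 0.00608 = $3,260.0808
Yardley ISD: $536,197.5 × 0.01164 = $6,241.3389
Total = $10,530.9189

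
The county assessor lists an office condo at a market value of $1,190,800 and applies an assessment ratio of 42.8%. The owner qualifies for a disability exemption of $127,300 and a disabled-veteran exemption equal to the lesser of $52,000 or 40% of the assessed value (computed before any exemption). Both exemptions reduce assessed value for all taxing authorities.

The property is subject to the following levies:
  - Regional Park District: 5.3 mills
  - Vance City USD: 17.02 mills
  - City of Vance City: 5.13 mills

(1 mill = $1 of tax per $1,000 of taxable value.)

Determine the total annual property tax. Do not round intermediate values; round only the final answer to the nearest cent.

$9,068.45

Assessed value = $1,190,800 × 0.428 = $509,662.4
Disabled-veteran exemption = min($52,000, 40% × $509,662.4) = min($52,000, $203,864.96) = $52,000 (dollar cap binds)
Taxable value = $509,662.4 − $127,300 − $52,000 = $330,362.4
Regional Park District: $330,362.4 × 0.0053 = $1,750.92072
Vance City USD: $330,362.4 × 0.01702 = $5,622.768048
City of Vance City: $330,362.4 × 0.00513 = $1,694.759112
Total = $9,068.44788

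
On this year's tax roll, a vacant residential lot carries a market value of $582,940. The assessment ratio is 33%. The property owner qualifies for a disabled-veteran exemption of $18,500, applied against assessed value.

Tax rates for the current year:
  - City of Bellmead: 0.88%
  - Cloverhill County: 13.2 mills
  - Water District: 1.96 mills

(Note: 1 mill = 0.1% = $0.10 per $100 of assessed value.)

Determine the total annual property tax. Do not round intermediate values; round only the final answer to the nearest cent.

$4,165.93

Assessed value = $582,940 × 0.33 = $192,370.2
Taxable value = $192,370.2 − $18,500 = $173,870.2
City of Bellmead: $173,870.2 × 0.0088 = $1,530.05776
Cloverhill County: $173,870.2 × 0.0132 = $2,295.08664
Water District: $173,870.2 × 0.00196 = $340.785592
Total = $4,165.929992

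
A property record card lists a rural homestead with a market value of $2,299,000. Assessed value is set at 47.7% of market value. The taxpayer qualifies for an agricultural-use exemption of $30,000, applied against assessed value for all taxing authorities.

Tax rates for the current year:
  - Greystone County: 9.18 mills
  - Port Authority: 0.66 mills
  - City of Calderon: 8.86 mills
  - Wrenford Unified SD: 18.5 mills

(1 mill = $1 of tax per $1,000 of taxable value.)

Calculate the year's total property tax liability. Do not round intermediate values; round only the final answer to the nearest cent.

$39,678.38

Assessed value = $2,299,000 × 0.477 = $1,096,623
Taxable value = $1,096,623 − $30,000 = $1,066,623
Greystone County: $1,066,623 × 0.00918 = $9,791.59914
Port Authority: $1,066,623 × 0.00066 = $703.97118
City of Calderon: $1,066,623 × 0.00886 = $9,450.27978
Wrenford Unified SD: $1,066,623 × 0.0185 = $19,732.5255
Total = $9,791.59914 + $703.97118 + $9,450.27978 + $19,732.5255 = $39,678.3756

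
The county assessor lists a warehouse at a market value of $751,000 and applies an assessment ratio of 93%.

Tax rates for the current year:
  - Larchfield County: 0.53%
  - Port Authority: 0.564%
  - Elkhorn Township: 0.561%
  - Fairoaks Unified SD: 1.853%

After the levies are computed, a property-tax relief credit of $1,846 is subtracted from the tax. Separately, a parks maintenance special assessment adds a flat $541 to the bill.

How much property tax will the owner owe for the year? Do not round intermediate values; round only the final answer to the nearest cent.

Assessed value = $751,000 × 0.93 = $698,430
Larchfield County: $698,430 × 0.0053 = $3,701.679
Port Authority: $698,430 × 0.00564 = $3,939.1452
Elkhorn Township: $698,430 × 0.00561 = $3,918.1923
Fairoaks Unified SD: $698,430 × 0.01853 = $12,941.9079
Levies subtotal = $24,500.9244
After credit = $24,500.9244 − $1,846 = $22,654.9244
Total = $22,654.9244 + $541 = $23,195.9244

$23,195.92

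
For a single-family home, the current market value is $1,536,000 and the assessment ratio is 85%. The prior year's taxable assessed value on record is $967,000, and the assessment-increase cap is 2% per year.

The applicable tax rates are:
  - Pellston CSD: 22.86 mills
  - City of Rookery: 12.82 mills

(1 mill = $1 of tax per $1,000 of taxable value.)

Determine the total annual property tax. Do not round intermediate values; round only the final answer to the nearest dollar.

Uncapped assessed value = $1,536,000 × 0.85 = $1,305,600
Cap limit = $967,000 × 1.02 = $986,340
Taxable assessed value = min($1,305,600, $986,340) = $986,340 (cap binds)
Pellston CSD: $986,340 × 0.02286 = $22,547.7324
City of Rookery: $986,340 × 0.01282 = $12,644.8788
Total = $35,192.6112

$35,193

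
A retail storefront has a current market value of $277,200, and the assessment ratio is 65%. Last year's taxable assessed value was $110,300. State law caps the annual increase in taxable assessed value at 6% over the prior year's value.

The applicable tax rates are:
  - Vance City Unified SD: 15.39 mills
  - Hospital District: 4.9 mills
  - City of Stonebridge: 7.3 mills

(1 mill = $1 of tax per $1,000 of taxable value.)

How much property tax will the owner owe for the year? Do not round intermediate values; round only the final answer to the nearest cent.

$3,225.77

Uncapped assessed value = $277,200 × 0.65 = $180,180
Cap limit = $110,300 × 1.06 = $116,918
Taxable assessed value = min($180,180, $116,918) = $116,918 (cap binds)
Vance City Unified SD: $116,918 × 0.01539 = $1,799.36802
Hospital District: $116,918 × 0.0049 = $572.8982
City of Stonebridge: $116,918 × 0.0073 = $853.5014
Total = $3,225.76762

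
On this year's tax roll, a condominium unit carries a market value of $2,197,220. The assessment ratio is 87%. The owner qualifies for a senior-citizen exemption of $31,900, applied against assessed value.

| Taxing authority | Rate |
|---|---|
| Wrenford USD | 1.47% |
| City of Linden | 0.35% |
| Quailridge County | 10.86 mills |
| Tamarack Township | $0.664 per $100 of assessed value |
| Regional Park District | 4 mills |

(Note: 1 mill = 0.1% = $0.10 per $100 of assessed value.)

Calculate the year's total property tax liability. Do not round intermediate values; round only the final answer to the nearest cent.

Assessed value = $2,197,220 × 0.87 = $1,911,581.4
Taxable value = $1,911,581.4 − $31,900 = $1,879,681.4
Wrenford USD: $1,879,681.4 × 0.0147 = $27,631.31658
City of Linden: $1,879,681.4 × 0.0035 = $6,578.8849
Quailridge County: $1,879,681.4 × 0.01086 = $20,413.340004
Tamarack Township: $1,879,681.4 × 0.00664 = $12,481.084496
Regional Park District: $1,879,681.4 × 0.004 = $7,518.7256
Total = $74,623.35158

$74,623.35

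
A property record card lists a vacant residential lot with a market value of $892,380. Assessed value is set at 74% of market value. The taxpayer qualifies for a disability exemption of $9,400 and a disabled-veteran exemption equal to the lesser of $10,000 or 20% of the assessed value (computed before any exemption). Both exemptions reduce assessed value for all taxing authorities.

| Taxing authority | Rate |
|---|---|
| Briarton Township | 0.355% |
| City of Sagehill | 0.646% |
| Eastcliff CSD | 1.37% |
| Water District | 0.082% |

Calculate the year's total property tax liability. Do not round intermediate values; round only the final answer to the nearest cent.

$15,722.78

Assessed value = $892,380 × 0.74 = $660,361.2
Disabled-veteran exemption = min($10,000, 20% × $660,361.2) = min($10,000, $132,072.24) = $10,000 (dollar cap binds)
Taxable value = $660,361.2 − $9,400 − $10,000 = $640,961.2
Briarton Township: $640,961.2 × 0.00355 = $2,275.41226
City of Sagehill: $640,961.2 × 0.00646 = $4,140.609352
Eastcliff CSD: $640,961.2 × 0.0137 = $8,781.16844
Water District: $640,961.2 × 0.00082 = $525.588184
Total = $15,722.778236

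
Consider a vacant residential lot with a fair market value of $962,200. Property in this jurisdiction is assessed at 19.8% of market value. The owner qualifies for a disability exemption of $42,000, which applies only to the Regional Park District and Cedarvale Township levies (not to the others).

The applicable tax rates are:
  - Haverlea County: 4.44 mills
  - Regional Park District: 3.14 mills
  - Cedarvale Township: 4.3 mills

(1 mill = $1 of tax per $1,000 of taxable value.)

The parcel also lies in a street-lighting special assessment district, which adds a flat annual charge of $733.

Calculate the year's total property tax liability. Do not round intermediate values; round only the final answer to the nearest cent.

Assessed value = $962,200 × 0.198 = $190,515.6
Haverlea County: $190,515.6 × 0.00444 = $845.889264
Regional Park District: ($190,515.6 − $42,000) × 0.00314 = $148,515.6 × 0.00314 = $466.338984
Cedarvale Township: ($190,515.6 − $42,000) × 0.0043 = $148,515.6 × 0.0043 = $638.61708
Levies subtotal = $1,950.845328
Total = $1,950.845328 + $733 = $2,683.845328

$2,683.85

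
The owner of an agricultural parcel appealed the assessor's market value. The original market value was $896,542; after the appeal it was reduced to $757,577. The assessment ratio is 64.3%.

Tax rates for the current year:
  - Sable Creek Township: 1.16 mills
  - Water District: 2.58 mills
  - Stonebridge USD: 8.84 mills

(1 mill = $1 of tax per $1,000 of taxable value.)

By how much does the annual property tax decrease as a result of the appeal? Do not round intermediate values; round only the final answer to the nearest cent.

$1,124.08

Old assessed value = $896,542 × 0.643 = $576,476.506
New assessed value = $757,577 × 0.643 = $487,122.011
Combined rate = 0.00116 + 0.00258 + 0.00884 = 0.01258
Old tax = $576,476.506 × 0.01258 = $7,252.07444548
New tax = $487,122.011 × 0.01258 = $6,127.99489838
Reduction = $7,252.07444548 − $6,127.99489838 = $1,124.0795471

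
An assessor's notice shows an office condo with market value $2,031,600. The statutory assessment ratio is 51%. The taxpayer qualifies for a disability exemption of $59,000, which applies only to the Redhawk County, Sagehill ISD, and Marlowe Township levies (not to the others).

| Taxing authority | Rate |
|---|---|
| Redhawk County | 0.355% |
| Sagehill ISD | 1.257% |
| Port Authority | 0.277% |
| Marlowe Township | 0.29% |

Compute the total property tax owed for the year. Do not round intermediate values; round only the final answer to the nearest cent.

Assessed value = $2,031,600 × 0.51 = $1,036,116
Redhawk County: ($1,036,116 − $59,000) × 0.00355 = $977,116 × 0.00355 = $3,468.7618
Sagehill ISD: ($1,036,116 − $59,000) × 0.01257 = $977,116 × 0.01257 = $12,282.34812
Port Authority: $1,036,116 × 0.00277 = $2,870.04132
Marlowe Township: ($1,036,116 − $59,000) × 0.0029 = $977,116 × 0.0029 = $2,833.6364
Total = $21,454.78764

$21,454.79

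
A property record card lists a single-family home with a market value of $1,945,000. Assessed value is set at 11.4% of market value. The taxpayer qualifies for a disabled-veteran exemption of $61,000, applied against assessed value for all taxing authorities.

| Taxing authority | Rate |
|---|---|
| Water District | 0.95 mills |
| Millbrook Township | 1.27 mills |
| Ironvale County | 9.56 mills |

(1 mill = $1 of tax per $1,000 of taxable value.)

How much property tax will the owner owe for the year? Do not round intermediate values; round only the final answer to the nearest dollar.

$1,893

Assessed value = $1,945,000 × 0.114 = $221,730
Taxable value = $221,730 − $61,000 = $160,730
Water District: $160,730 × 0.00095 = $152.6935
Millbrook Township: $160,730 × 0.00127 = $204.1271
Ironvale County: $160,730 × 0.00956 = $1,536.5788
Total = $152.6935 + $204.1271 + $1,536.5788 = $1,893.3994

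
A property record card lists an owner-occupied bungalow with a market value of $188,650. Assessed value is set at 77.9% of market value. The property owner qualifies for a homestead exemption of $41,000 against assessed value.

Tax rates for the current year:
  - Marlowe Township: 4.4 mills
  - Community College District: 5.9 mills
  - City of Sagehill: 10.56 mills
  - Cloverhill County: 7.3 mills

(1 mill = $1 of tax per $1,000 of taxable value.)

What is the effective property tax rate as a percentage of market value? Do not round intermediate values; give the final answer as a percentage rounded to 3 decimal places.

1.582%

Assessed value = $188,650 × 0.779 = $146,958.35
Taxable value = $146,958.35 − $41,000 = $105,958.35
Marlowe Township: $105,958.35 × 0.0044 = $466.21674
Community College District: $105,958.35 × 0.0059 = $625.154265
City of Sagehill: $105,958.35 × 0.01056 = $1,118.920176
Cloverhill County: $105,958.35 × 0.0073 = $773.495955
Total tax = $2,983.787136
Effective rate = $2,983.787136 ÷ $188,650 = 1.582% of market value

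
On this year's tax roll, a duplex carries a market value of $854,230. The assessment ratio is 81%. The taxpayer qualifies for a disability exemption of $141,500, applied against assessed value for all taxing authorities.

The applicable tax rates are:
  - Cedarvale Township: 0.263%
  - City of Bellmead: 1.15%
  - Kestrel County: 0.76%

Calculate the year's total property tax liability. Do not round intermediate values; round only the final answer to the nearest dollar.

$11,961

Assessed value = $854,230 × 0.81 = $691,926.3
Taxable value = $691,926.3 − $141,500 = $550,426.3
Cedarvale Township: $550,426.3 × 0.00263 = $1,447.621169
City of Bellmead: $550,426.3 × 0.0115 = $6,329.90245
Kestrel County: $550,426.3 × 0.0076 = $4,183.23988
Total = $1,447.621169 + $6,329.90245 + $4,183.23988 = $11,960.763499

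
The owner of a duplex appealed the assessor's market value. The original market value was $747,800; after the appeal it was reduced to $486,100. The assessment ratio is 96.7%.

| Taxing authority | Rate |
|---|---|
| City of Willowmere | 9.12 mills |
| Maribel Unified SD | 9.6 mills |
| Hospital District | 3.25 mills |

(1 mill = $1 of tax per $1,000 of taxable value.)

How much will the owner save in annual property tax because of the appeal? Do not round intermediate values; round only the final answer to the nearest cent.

$5,559.81

Old assessed value = $747,800 × 0.967 = $723,122.6
New assessed value = $486,100 × 0.967 = $470,058.7
Combined rate = 0.00912 + 0.0096 + 0.00325 = 0.02197
Old tax = $723,122.6 × 0.02197 = $15,887.003522
New tax = $470,058.7 × 0.02197 = $10,327.189639
Reduction = $15,887.003522 − $10,327.189639 = $5,559.813883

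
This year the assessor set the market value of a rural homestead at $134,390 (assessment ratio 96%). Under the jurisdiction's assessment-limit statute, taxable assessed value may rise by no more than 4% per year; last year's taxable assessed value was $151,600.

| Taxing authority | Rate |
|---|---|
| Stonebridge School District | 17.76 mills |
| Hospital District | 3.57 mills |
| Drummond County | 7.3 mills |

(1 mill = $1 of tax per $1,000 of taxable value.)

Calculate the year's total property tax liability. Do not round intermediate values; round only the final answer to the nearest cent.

Uncapped assessed value = $134,390 × 0.96 = $129,014.4
Cap limit = $151,600 × 1.04 = $157,664
Taxable assessed value = min($129,014.4, $157,664) = $129,014.4 (cap does not bind)
Stonebridge School District: $129,014.4 × 0.01776 = $2,291.295744
Hospital District: $129,014.4 × 0.00357 = $460.581408
Drummond County: $129,014.4 × 0.0073 = $941.80512
Total = $3,693.682272

$3,693.68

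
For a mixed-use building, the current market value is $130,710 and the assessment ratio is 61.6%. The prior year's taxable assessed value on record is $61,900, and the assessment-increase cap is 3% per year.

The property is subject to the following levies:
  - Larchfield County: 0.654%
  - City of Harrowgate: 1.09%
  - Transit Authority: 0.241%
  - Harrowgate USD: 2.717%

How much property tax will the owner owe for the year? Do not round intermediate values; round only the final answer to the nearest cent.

$2,997.85

Uncapped assessed value = $130,710 × 0.616 = $80,517.36
Cap limit = $61,900 × 1.03 = $63,757
Taxable assessed value = min($80,517.36, $63,757) = $63,757 (cap binds)
Larchfield County: $63,757 × 0.00654 = $416.97078
City of Harrowgate: $63,757 × 0.0109 = $694.9513
Transit Authority: $63,757 × 0.00241 = $153.65437
Harrowgate USD: $63,757 × 0.02717 = $1,732.27769
Total = $2,997.85414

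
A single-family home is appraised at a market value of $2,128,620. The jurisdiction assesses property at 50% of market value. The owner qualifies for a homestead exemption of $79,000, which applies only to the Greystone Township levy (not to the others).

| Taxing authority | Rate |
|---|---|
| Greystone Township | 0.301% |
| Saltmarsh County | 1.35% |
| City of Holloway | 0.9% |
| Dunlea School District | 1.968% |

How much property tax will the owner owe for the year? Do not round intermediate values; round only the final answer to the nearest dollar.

$47,858

Assessed value = $2,128,620 × 0.5 = $1,064,310
Greystone Township: ($1,064,310 − $79,000) × 0.00301 = $985,310 × 0.00301 = $2,965.7831
Saltmarsh County: $1,064,310 × 0.0135 = $14,368.185
City of Holloway: $1,064,310 × 0.009 = $9,578.79
Dunlea School District: $1,064,310 × 0.01968 = $20,945.6208
Total = $47,858.3789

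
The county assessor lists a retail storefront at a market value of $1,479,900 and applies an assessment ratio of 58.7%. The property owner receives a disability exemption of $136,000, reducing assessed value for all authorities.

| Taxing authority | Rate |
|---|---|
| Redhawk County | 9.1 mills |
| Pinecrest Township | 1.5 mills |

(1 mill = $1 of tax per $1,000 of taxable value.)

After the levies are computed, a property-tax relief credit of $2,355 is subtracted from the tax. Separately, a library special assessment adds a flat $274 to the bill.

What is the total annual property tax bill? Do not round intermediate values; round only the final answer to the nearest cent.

Assessed value = $1,479,900 × 0.587 = $868,701.3
Taxable value = $868,701.3 − $136,000 = $732,701.3
Redhawk County: $732,701.3 × 0.0091 = $6,667.58183
Pinecrest Township: $732,701.3 × 0.0015 = $1,099.05195
Levies subtotal = $7,766.63378
After credit = $7,766.63378 − $2,355 = $5,411.63378
Total = $5,411.63378 + $274 = $5,685.63378

$5,685.63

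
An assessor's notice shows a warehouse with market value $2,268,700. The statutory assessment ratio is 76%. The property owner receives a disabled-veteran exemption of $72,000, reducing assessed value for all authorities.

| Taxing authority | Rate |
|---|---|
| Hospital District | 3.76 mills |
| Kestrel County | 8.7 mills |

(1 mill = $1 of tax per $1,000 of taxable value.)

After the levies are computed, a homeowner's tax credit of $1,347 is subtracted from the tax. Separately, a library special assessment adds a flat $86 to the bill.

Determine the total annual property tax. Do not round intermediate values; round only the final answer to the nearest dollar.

Assessed value = $2,268,700 × 0.76 = $1,724,212
Taxable value = $1,724,212 − $72,000 = $1,652,212
Hospital District: $1,652,212 × 0.00376 = $6,212.31712
Kestrel County: $1,652,212 × 0.0087 = $14,374.2444
Levies subtotal = $20,586.56152
After credit = $20,586.56152 − $1,347 = $19,239.56152
Total = $19,239.56152 + $86 = $19,325.56152

$19,326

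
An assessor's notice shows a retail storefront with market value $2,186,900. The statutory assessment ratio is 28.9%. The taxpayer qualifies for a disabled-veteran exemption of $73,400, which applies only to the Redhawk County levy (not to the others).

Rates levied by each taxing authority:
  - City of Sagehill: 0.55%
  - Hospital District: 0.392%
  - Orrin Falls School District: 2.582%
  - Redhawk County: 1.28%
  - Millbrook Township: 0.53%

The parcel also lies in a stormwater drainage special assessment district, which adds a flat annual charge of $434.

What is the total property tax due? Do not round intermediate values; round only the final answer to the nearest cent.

Assessed value = $2,186,900 × 0.289 = $632,014.1
City of Sagehill: $632,014.1 × 0.0055 = $3,476.07755
Hospital District: $632,014.1 × 0.00392 = $2,477.495272
Orrin Falls School District: $632,014.1 × 0.02582 = $16,318.604062
Redhawk County: ($632,014.1 − $73,400) × 0.0128 = $558,614.1 × 0.0128 = $7,150.26048
Millbrook Township: $632,014.1 × 0.0053 = $3,349.67473
Levies subtotal = $32,772.112094
Total = $32,772.112094 + $434 = $33,206.112094

$33,206.11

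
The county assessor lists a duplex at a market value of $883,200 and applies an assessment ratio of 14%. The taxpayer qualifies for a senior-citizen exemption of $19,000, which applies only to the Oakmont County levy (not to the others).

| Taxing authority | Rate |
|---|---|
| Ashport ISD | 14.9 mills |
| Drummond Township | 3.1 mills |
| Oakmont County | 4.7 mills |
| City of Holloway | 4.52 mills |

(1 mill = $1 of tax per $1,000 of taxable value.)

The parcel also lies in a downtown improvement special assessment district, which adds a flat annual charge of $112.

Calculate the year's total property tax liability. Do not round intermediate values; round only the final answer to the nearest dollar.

Assessed value = $883,200 × 0.14 = $123,648
Ashport ISD: $123,648 × 0.0149 = $1,842.3552
Drummond Township: $123,648 × 0.0031 = $383.3088
Oakmont County: ($123,648 − $19,000) × 0.0047 = $104,648 × 0.0047 = $491.8456
City of Holloway: $123,648 × 0.00452 = $558.88896
Levies subtotal = $3,276.39856
Total = $3,276.39856 + $112 = $3,388.39856

$3,388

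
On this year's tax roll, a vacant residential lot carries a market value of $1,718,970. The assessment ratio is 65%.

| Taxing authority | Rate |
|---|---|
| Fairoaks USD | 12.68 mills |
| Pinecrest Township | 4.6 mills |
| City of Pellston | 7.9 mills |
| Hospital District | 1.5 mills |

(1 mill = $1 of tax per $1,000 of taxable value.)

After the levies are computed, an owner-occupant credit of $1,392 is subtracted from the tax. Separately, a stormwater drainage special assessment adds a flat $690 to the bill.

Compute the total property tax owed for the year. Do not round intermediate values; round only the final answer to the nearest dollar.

Assessed value = $1,718,970 × 0.65 = $1,117,330.5
Fairoaks USD: $1,117,330.5 × 0.01268 = $14,167.75074
Pinecrest Township: $1,117,330.5 × 0.0046 = $5,139.7203
City of Pellston: $1,117,330.5 × 0.0079 = $8,826.91095
Hospital District: $1,117,330.5 × 0.0015 = $1,675.99575
Levies subtotal = $29,810.37774
After credit = $29,810.37774 − $1,392 = $28,418.37774
Total = $28,418.37774 + $690 = $29,108.37774

$29,108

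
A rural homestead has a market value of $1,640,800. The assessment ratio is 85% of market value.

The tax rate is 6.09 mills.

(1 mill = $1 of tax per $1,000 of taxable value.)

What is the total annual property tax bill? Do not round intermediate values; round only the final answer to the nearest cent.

$8,493.60

Assessed value = $1,640,800 × 0.85 = $1,394,680
Tax = $1,394,680 × 0.00609 = $8,493.6012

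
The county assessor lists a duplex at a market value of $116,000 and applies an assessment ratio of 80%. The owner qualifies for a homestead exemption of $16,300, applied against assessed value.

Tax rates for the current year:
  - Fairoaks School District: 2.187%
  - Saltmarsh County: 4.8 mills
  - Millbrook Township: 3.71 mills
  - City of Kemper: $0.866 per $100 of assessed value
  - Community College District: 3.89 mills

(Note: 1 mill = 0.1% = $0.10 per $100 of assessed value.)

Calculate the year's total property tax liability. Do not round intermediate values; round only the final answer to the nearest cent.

$3,284.15

Assessed value = $116,000 × 0.8 = $92,800
Taxable value = $92,800 − $16,300 = $76,500
Fairoaks School District: $76,500 × 0.02187 = $1,673.055
Saltmarsh County: $76,500 × 0.0048 = $367.2
Millbrook Township: $76,500 × 0.00371 = $283.815
City of Kemper: $76,500 × 0.00866 = $662.49
Community College District: $76,500 × 0.00389 = $297.585
Total = $3,284.145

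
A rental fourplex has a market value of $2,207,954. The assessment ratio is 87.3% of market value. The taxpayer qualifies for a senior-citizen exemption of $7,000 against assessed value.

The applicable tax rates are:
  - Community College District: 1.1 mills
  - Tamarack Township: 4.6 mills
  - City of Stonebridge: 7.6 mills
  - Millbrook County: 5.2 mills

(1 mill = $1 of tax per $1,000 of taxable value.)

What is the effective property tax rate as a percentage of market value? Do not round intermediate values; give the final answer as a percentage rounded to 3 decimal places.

1.609%

Assessed value = $2,207,954 × 0.873 = $1,927,543.842
Taxable value = $1,927,543.842 − $7,000 = $1,920,543.842
Community College District: $1,920,543.842 × 0.0011 = $2,112.5982262
Tamarack Township: $1,920,543.842 × 0.0046 = $8,834.5016732
City of Stonebridge: $1,920,543.842 × 0.0076 = $14,596.1331992
Millbrook County: $1,920,543.842 × 0.0052 = $9,986.8279784
Total tax = $35,530.061077
Effective rate = $35,530.061077 ÷ $2,207,954 = 1.609% of market value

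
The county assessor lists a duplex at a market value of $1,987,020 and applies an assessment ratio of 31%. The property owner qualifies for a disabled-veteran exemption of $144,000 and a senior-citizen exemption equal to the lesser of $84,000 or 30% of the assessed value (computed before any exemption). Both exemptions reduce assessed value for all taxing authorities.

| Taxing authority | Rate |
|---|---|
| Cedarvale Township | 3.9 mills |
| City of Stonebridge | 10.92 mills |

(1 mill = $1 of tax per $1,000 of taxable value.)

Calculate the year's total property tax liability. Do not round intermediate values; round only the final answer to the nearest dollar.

$5,750

Assessed value = $1,987,020 × 0.31 = $615,976.2
Senior-citizen exemption = min($84,000, 30% × $615,976.2) = min($84,000, $184,792.86) = $84,000 (dollar cap binds)
Taxable value = $615,976.2 − $144,000 − $84,000 = $387,976.2
Cedarvale Township: $387,976.2 × 0.0039 = $1,513.10718
City of Stonebridge: $387,976.2 × 0.01092 = $4,236.700104
Total = $5,749.807284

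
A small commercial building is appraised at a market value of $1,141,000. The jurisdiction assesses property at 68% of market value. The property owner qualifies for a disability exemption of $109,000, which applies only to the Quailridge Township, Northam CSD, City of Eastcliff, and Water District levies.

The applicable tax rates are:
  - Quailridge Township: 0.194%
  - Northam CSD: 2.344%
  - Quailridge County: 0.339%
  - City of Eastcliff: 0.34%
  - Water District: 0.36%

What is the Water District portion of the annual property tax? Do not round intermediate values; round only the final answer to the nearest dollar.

Assessed value = $1,141,000 × 0.68 = $775,880
Water District taxable value = $775,880 − $109,000 = $666,880
Water District levy = $666,880 × 0.0036 = $2,400.768

$2,401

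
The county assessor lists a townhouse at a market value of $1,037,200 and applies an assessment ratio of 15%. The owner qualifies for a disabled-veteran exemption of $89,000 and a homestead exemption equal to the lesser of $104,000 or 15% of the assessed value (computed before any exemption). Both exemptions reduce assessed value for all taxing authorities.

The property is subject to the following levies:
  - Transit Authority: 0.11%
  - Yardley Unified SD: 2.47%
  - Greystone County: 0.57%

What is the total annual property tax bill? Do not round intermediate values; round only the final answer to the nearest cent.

$1,362.15

Assessed value = $1,037,200 × 0.15 = $155,580
Homestead exemption = min($104,000, 15% × $155,580) = min($104,000, $23,337) = $23,337 (percentage binds)
Taxable value = $155,580 − $89,000 − $23,337 = $43,243
Transit Authority: $43,243 × 0.0011 = $47.5673
Yardley Unified SD: $43,243 × 0.0247 = $1,068.1021
Greystone County: $43,243 × 0.0057 = $246.4851
Total = $1,362.1545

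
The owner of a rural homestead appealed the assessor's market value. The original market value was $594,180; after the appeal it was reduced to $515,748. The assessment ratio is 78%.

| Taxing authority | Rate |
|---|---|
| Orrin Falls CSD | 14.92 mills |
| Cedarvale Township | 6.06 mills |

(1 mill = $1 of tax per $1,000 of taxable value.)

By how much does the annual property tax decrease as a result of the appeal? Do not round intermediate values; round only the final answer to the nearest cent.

$1,283.49

Old assessed value = $594,180 × 0.78 = $463,460.4
New assessed value = $515,748 × 0.78 = $402,283.44
Combined rate = 0.01492 + 0.00606 = 0.02098
Old tax = $463,460.4 × 0.02098 = $9,723.399192
New tax = $402,283.44 × 0.02098 = $8,439.9065712
Reduction = $9,723.399192 − $8,439.9065712 = $1,283.4926208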